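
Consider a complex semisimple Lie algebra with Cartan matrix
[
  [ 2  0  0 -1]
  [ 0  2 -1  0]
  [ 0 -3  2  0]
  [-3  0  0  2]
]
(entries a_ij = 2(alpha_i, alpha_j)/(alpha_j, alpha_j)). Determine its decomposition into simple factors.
G2 ⊕ G2

The diagram associated to this matrix has two connected components: the simple roots {alpha_2, alpha_3} form two nodes joined by a triple edge (G_2), and {alpha_1, alpha_4} form two nodes joined by a triple edge (G_2). A semisimple Lie algebra decomposes uniquely as the direct sum of simple ideals, one per connected component of its Dynkin diagram, so g ≅ G_2 ⊕ G_2 (dimension 14 + 14 = 28).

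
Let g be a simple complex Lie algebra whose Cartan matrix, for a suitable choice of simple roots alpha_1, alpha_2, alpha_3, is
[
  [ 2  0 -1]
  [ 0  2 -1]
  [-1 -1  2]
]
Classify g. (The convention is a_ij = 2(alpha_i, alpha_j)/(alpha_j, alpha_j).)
The matrix has rank 3 with 2's on the diagonal. Reading the off-diagonal entries as Dynkin edges (a single edge where a_ij = a_ji = -1; a double or triple edge where a_ij * a_ji = 2 or 3), the diagram is a chain of 3 nodes with single edges (A_3). One simple-root ordering that puts it in standard form is (alpha_1, alpha_3, alpha_2). So the algebra is type A_3, i.e. sl(4).

A_3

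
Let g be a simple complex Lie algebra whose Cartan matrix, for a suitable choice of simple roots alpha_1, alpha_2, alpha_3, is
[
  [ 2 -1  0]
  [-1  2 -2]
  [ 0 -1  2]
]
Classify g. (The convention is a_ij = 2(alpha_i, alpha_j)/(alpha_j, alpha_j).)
B3

The matrix has rank 3 with 2's on the diagonal. Reading the off-diagonal entries as Dynkin edges (a single edge where a_ij = a_ji = -1; a double or triple edge where a_ij * a_ji = 2 or 3), the diagram is a chain of 3 nodes with a double edge at one end; the terminal node there is the unique short simple root (B_3). One simple-root ordering that puts it in standard form is (alpha_1, alpha_2, alpha_3). So the algebra is type B_3, i.e. so(7).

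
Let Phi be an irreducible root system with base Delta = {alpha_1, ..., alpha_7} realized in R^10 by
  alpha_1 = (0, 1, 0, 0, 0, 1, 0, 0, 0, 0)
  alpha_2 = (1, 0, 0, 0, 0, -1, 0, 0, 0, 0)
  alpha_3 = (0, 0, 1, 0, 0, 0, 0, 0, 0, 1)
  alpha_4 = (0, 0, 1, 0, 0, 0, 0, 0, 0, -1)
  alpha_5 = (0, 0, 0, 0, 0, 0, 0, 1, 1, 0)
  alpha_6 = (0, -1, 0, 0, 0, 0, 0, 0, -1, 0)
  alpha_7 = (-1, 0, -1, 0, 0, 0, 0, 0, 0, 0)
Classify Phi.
Compute the Cartan integers a_ij = 2(alpha_i, alpha_j)/(alpha_j, alpha_j); the resulting 7x7 Cartan matrix is
[[2, -1, 0, 0, 0, -1, 0], [-1, 2, 0, 0, 0, 0, -1], [0, 0, 2, 0, 0, 0, -1], [0, 0, 0, 2, 0, 0, -1], [0, 0, 0, 0, 2, -1, 0], [-1, 0, 0, 0, -1, 2, 0], [0, -1, -1, -1, 0, 0, 2]].
All simple roots have the same length, so the diagram is simply laced. The associated Dynkin diagram is a chain of 5 nodes with a fork of two nodes at one end (D_7), so the type is D_7 (the algebra so(14)).

D7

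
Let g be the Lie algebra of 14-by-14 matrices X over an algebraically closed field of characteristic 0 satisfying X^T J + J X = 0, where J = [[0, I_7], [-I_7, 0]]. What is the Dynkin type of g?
This is sp(14), which has dimension 14(14+1)/2 = 105 and rank 14/2 = 7. In the classification of classical Lie algebras, the symplectic algebra sp(2n) has type C_n; here n = 7, so the Dynkin diagram is a chain of 7 nodes with a double edge at one end; the terminal node there is the unique long simple root (C_7). Hence the type is C_7.

C7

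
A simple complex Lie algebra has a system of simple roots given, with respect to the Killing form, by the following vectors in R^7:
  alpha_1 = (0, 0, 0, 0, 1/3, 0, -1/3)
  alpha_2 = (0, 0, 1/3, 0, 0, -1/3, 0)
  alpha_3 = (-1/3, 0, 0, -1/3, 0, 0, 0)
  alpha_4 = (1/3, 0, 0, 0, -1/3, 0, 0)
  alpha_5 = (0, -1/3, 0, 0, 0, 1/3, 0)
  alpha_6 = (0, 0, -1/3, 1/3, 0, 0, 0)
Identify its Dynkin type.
A_6

Compute the Cartan integers a_ij = 2(alpha_i, alpha_j)/(alpha_j, alpha_j); the resulting 6x6 Cartan matrix is
[[2, 0, 0, -1, 0, 0], [0, 2, 0, 0, -1, -1], [0, 0, 2, -1, 0, -1], [-1, 0, -1, 2, 0, 0], [0, -1, 0, 0, 2, 0], [0, -1, -1, 0, 0, 2]].
All simple roots have the same length, so the diagram is simply laced. The associated Dynkin diagram is a chain of 6 nodes with single edges (A_6), so the type is A_6 (the algebra sl(7)).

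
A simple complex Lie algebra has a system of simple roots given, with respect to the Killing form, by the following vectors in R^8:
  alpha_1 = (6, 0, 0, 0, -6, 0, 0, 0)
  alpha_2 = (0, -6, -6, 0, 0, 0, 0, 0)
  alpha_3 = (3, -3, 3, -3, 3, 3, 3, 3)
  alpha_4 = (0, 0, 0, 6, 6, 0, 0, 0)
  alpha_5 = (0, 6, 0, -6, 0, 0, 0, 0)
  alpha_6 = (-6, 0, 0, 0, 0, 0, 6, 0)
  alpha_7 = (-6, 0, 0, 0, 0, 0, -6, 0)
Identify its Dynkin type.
E_7

Compute the Cartan integers a_ij = 2(alpha_i, alpha_j)/(alpha_j, alpha_j); the resulting 7x7 Cartan matrix is
[[2, 0, 0, -1, 0, -1, -1], [0, 2, 0, 0, -1, 0, 0], [0, 0, 2, 0, 0, 0, -1], [-1, 0, 0, 2, -1, 0, 0], [0, -1, 0, -1, 2, 0, 0], [-1, 0, 0, 0, 0, 2, 0], [-1, 0, -1, 0, 0, 0, 2]].
All simple roots have the same length, so the diagram is simply laced. The associated Dynkin diagram is a chain of 6 nodes with one extra node attached to the third node from one end (E_7), so the type is E_7.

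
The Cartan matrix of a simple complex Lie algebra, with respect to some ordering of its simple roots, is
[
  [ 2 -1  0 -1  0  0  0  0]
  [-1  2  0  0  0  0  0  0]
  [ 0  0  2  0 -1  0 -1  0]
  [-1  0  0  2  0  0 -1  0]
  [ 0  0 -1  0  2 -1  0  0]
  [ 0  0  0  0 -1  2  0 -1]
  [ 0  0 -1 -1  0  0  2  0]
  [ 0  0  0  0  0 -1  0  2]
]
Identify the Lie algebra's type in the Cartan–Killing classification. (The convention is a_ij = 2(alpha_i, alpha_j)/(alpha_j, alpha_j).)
The matrix has rank 8 with 2's on the diagonal. Reading the off-diagonal entries as Dynkin edges (a single edge where a_ij = a_ji = -1; a double or triple edge where a_ij * a_ji = 2 or 3), the diagram is a chain of 8 nodes with single edges (A_8). One simple-root ordering that puts it in standard form is (alpha_8, alpha_6, alpha_5, alpha_3, alpha_7, alpha_4, alpha_1, alpha_2). So the algebra is type A_8, i.e. sl(9).

A8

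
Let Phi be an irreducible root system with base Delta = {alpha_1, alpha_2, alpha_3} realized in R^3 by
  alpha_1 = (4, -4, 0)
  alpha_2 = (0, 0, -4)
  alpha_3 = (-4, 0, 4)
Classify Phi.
Compute the Cartan integers a_ij = 2(alpha_i, alpha_j)/(alpha_j, alpha_j); the resulting 3x3 Cartan matrix is
[[2, 0, -1], [0, 2, -1], [-1, -2, 2]].
The roots have two lengths (squared-length ratio 2:1); the short ones are alpha_{2}. The associated Dynkin diagram is a chain of 3 nodes with a double edge at one end; the terminal node there is the unique short simple root (B_3), so the type is B_3 (the algebra so(7)).

B_3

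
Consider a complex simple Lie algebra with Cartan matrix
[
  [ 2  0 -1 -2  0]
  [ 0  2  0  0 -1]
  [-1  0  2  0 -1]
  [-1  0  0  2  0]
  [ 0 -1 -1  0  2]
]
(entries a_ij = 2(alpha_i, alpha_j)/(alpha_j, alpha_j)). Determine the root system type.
The matrix has rank 5 with 2's on the diagonal. Reading the off-diagonal entries as Dynkin edges (a single edge where a_ij = a_ji = -1; a double or triple edge where a_ij * a_ji = 2 or 3), the diagram is a chain of 5 nodes with a double edge at one end; the terminal node there is the unique short simple root (B_5). One simple-root ordering that puts it in standard form is (alpha_2, alpha_5, alpha_3, alpha_1, alpha_4). So the algebra is type B_5, i.e. so(11).

B_5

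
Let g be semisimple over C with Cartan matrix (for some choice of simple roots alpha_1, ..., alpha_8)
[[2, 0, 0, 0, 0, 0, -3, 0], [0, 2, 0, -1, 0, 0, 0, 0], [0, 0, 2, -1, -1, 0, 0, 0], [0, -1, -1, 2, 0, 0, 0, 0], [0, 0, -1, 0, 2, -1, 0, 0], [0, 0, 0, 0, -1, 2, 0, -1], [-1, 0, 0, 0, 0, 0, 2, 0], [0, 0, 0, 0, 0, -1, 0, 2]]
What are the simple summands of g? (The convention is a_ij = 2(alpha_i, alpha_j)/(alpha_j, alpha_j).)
The diagram associated to this matrix has two connected components: the simple roots {alpha_2, alpha_3, alpha_4, alpha_5, alpha_6, alpha_8} form a chain of 6 nodes with single edges (A_6), and {alpha_1, alpha_7} form two nodes joined by a triple edge (G_2). A semisimple Lie algebra decomposes uniquely as the direct sum of simple ideals, one per connected component of its Dynkin diagram, so g ≅ A_6 ⊕ G_2 (dimension 48 + 14 = 62).

A_6 + G_2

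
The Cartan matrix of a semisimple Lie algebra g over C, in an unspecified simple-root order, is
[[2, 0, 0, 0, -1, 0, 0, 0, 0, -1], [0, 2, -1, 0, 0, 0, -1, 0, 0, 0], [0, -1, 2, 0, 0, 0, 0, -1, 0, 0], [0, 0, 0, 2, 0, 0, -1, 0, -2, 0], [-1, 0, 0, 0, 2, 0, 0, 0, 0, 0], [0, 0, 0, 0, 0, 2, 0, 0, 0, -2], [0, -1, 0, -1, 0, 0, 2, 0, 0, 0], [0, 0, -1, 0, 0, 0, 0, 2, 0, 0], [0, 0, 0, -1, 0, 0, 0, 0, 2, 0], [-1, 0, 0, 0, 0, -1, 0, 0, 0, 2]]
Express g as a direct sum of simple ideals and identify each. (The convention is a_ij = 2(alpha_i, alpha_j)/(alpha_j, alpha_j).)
The diagram associated to this matrix has two connected components: the simple roots {alpha_2, alpha_3, alpha_4, alpha_7, alpha_8, alpha_9} form a chain of 6 nodes with a double edge at one end; the terminal node there is the unique short simple root (B_6), and {alpha_1, alpha_5, alpha_6, alpha_10} form a chain of 4 nodes with a double edge at one end; the terminal node there is the unique long simple root (C_4). A semisimple Lie algebra decomposes uniquely as the direct sum of simple ideals, one per connected component of its Dynkin diagram, so g ≅ B_6 ⊕ C_4 (dimension 78 + 36 = 114).

B_6 (so(13)) ⊕ C_4 (sp(8))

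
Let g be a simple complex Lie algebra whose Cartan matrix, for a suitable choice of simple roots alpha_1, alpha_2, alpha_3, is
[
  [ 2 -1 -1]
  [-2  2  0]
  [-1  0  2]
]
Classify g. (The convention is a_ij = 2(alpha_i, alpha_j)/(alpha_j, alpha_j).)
The matrix has rank 3 with 2's on the diagonal. Reading the off-diagonal entries as Dynkin edges (a single edge where a_ij = a_ji = -1; a double or triple edge where a_ij * a_ji = 2 or 3), the diagram is a chain of 3 nodes with a double edge at one end; the terminal node there is the unique long simple root (C_3). One simple-root ordering that puts it in standard form is (alpha_3, alpha_1, alpha_2). So the algebra is type C_3, i.e. sp(6).

type C_3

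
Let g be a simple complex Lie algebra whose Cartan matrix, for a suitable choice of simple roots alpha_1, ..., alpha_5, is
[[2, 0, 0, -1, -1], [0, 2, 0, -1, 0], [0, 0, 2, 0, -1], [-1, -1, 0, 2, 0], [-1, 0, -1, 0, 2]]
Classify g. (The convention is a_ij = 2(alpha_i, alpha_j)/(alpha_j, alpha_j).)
A_5

The matrix has rank 5 with 2's on the diagonal. Reading the off-diagonal entries as Dynkin edges (a single edge where a_ij = a_ji = -1; a double or triple edge where a_ij * a_ji = 2 or 3), the diagram is a chain of 5 nodes with single edges (A_5). One simple-root ordering that puts it in standard form is (alpha_3, alpha_5, alpha_1, alpha_4, alpha_2). So the algebra is type A_5, i.e. sl(6).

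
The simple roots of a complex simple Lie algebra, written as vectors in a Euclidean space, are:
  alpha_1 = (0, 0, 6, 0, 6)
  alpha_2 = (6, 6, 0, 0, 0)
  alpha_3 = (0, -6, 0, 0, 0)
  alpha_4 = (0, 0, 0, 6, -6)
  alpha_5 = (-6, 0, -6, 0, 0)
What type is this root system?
B_5 (so(11))

Compute the Cartan integers a_ij = 2(alpha_i, alpha_j)/(alpha_j, alpha_j); the resulting 5x5 Cartan matrix is
[[2, 0, 0, -1, -1], [0, 2, -2, 0, -1], [0, -1, 2, 0, 0], [-1, 0, 0, 2, 0], [-1, -1, 0, 0, 2]].
The roots have two lengths (squared-length ratio 2:1); the short ones are alpha_{3}. The associated Dynkin diagram is a chain of 5 nodes with a double edge at one end; the terminal node there is the unique short simple root (B_5), so the type is B_5 (the algebra so(11)).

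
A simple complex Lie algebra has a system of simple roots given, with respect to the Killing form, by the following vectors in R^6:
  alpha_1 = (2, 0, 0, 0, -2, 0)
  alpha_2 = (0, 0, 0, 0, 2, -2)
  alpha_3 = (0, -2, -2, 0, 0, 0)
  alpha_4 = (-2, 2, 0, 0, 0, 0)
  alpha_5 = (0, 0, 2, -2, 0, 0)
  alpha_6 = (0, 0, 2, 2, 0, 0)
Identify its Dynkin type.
Compute the Cartan integers a_ij = 2(alpha_i, alpha_j)/(alpha_j, alpha_j); the resulting 6x6 Cartan matrix is
[[2, -1, 0, -1, 0, 0], [-1, 2, 0, 0, 0, 0], [0, 0, 2, -1, -1, -1], [-1, 0, -1, 2, 0, 0], [0, 0, -1, 0, 2, 0], [0, 0, -1, 0, 0, 2]].
All simple roots have the same length, so the diagram is simply laced. The associated Dynkin diagram is a chain of 4 nodes with a fork of two nodes at one end (D_6), so the type is D_6 (the algebra so(12)).

D6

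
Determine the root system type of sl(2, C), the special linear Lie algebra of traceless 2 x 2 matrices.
This is sl(2), which has dimension 2^2 - 1 = 3 and rank 2 - 1 = 1 (a Cartan subalgebra is the diagonal traceless matrices). In the classification of classical Lie algebras, the special linear algebra sl(n+1) has type A_n; here n = 1, so the Dynkin diagram is a chain of 1 nodes with single edges (A_1). Hence the type is A_1.

A_1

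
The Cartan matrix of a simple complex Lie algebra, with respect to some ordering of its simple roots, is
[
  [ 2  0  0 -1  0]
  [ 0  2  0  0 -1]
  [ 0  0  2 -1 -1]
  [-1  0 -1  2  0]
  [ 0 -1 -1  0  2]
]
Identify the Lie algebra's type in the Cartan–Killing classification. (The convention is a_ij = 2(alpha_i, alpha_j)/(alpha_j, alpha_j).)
A_5 (sl(6))

The matrix has rank 5 with 2's on the diagonal. Reading the off-diagonal entries as Dynkin edges (a single edge where a_ij = a_ji = -1; a double or triple edge where a_ij * a_ji = 2 or 3), the diagram is a chain of 5 nodes with single edges (A_5). One simple-root ordering that puts it in standard form is (alpha_1, alpha_4, alpha_3, alpha_5, alpha_2). So the algebra is type A_5, i.e. sl(6).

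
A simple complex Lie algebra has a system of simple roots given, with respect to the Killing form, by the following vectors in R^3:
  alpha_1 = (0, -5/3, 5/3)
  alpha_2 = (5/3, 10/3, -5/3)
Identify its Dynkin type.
G_2

Compute the Cartan integers a_ij = 2(alpha_i, alpha_j)/(alpha_j, alpha_j); the resulting 2x2 Cartan matrix is
[[2, -1], [-3, 2]].
The roots have two lengths (squared-length ratio 3:1); the short ones are alpha_{1}. The associated Dynkin diagram is two nodes joined by a triple edge (G_2), so the type is G_2.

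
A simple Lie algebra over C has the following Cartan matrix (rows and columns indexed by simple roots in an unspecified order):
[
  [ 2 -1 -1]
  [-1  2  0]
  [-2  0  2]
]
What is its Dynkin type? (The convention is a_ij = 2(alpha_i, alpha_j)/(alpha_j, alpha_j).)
The matrix has rank 3 with 2's on the diagonal. Reading the off-diagonal entries as Dynkin edges (a single edge where a_ij = a_ji = -1; a double or triple edge where a_ij * a_ji = 2 or 3), the diagram is a chain of 3 nodes with a double edge at one end; the terminal node there is the unique long simple root (C_3). One simple-root ordering that puts it in standard form is (alpha_2, alpha_1, alpha_3). So the algebra is type C_3, i.e. sp(6).

type C_3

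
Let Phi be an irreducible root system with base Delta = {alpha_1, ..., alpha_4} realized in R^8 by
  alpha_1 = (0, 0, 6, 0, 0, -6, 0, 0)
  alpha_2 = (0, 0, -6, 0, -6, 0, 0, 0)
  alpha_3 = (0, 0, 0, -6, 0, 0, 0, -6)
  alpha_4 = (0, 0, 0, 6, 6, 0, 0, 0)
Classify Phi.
A_4

Compute the Cartan integers a_ij = 2(alpha_i, alpha_j)/(alpha_j, alpha_j); the resulting 4x4 Cartan matrix is
[[2, -1, 0, 0], [-1, 2, 0, -1], [0, 0, 2, -1], [0, -1, -1, 2]].
All simple roots have the same length, so the diagram is simply laced. The associated Dynkin diagram is a chain of 4 nodes with single edges (A_4), so the type is A_4 (the algebra sl(5)).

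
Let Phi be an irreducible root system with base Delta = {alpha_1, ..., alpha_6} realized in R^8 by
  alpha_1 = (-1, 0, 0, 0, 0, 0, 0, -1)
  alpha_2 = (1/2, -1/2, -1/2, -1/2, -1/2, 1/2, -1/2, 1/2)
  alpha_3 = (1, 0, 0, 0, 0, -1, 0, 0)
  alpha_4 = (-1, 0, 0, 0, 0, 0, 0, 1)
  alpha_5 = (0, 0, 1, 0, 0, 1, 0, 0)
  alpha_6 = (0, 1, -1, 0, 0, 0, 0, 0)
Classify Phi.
Compute the Cartan integers a_ij = 2(alpha_i, alpha_j)/(alpha_j, alpha_j); the resulting 6x6 Cartan matrix is
[[2, -1, -1, 0, 0, 0], [-1, 2, 0, 0, 0, 0], [-1, 0, 2, -1, -1, 0], [0, 0, -1, 2, 0, 0], [0, 0, -1, 0, 2, -1], [0, 0, 0, 0, -1, 2]].
All simple roots have the same length, so the diagram is simply laced. The associated Dynkin diagram is a chain of 5 nodes with one extra node attached to the third node from one end (E_6), so the type is E_6.

type E_6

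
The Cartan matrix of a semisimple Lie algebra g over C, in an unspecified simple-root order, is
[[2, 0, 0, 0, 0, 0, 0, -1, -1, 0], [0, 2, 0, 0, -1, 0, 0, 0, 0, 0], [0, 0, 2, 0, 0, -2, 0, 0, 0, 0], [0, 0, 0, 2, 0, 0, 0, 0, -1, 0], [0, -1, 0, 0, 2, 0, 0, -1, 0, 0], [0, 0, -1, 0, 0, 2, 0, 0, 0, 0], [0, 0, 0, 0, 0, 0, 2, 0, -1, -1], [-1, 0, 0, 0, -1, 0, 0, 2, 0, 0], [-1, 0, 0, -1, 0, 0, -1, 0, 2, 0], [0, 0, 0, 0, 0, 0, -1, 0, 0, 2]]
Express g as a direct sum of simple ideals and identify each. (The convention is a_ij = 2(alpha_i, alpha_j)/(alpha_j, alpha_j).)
The diagram associated to this matrix has two connected components: the simple roots {alpha_3, alpha_6} form a chain of 2 nodes with a double edge at one end; the terminal node there is the unique short simple root (B_2), and {alpha_1, alpha_2, alpha_4, alpha_5, alpha_7, alpha_8, alpha_9, alpha_10} form a chain of 7 nodes with one extra node attached to the third node from one end (E_8). A semisimple Lie algebra decomposes uniquely as the direct sum of simple ideals, one per connected component of its Dynkin diagram, so g ≅ B_2 ⊕ E_8 (dimension 10 + 248 = 258).

B_2 ⊕ E_8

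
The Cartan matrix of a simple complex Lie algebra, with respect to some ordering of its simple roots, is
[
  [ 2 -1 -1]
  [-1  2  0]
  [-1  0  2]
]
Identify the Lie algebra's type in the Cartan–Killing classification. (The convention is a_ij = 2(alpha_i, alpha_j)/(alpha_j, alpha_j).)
type A_3

The matrix has rank 3 with 2's on the diagonal. Reading the off-diagonal entries as Dynkin edges (a single edge where a_ij = a_ji = -1; a double or triple edge where a_ij * a_ji = 2 or 3), the diagram is a chain of 3 nodes with single edges (A_3). One simple-root ordering that puts it in standard form is (alpha_2, alpha_1, alpha_3). So the algebra is type A_3, i.e. sl(4).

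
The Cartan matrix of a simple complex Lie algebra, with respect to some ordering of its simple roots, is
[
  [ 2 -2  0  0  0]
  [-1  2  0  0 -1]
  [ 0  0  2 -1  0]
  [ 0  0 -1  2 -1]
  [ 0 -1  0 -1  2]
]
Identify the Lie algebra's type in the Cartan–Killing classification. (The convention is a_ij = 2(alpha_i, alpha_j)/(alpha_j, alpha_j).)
The matrix has rank 5 with 2's on the diagonal. Reading the off-diagonal entries as Dynkin edges (a single edge where a_ij = a_ji = -1; a double or triple edge where a_ij * a_ji = 2 or 3), the diagram is a chain of 5 nodes with a double edge at one end; the terminal node there is the unique long simple root (C_5). One simple-root ordering that puts it in standard form is (alpha_3, alpha_4, alpha_5, alpha_2, alpha_1). So the algebra is type C_5, i.e. sp(10).

C_5 (sp(10))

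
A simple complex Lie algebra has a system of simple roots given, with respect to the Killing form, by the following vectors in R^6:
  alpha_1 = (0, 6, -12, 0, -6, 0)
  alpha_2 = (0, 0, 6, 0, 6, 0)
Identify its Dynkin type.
Compute the Cartan integers a_ij = 2(alpha_i, alpha_j)/(alpha_j, alpha_j); the resulting 2x2 Cartan matrix is
[[2, -3], [-1, 2]].
The roots have two lengths (squared-length ratio 3:1); the short ones are alpha_{2}. The associated Dynkin diagram is two nodes joined by a triple edge (G_2), so the type is G_2.

G_2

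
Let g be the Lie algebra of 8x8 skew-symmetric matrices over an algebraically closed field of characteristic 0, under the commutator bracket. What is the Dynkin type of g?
This is so(8) with 8 even, which has dimension 8(8-1)/2 = 28 and rank 8/2 = 4. In the classification of classical Lie algebras, the orthogonal algebra so(2n) in an even number of variables has type D_n; here n = 4, so the Dynkin diagram is a chain of 2 nodes with a fork of two nodes at one end (D_4). Hence the type is D_4.

type D_4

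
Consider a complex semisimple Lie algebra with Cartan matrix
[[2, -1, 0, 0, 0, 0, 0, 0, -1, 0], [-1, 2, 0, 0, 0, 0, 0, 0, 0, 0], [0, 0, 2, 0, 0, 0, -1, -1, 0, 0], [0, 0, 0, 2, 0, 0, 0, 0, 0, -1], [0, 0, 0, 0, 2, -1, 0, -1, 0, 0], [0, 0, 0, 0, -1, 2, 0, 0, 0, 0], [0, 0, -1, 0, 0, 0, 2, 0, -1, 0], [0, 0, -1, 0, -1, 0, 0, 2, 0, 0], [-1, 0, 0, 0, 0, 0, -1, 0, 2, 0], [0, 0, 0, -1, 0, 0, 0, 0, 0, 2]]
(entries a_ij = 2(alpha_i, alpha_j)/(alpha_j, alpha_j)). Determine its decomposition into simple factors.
The diagram associated to this matrix has two connected components: the simple roots {alpha_4, alpha_10} form a chain of 2 nodes with single edges (A_2), and {alpha_1, alpha_2, alpha_3, alpha_5, alpha_6, alpha_7, alpha_8, alpha_9} form a chain of 8 nodes with single edges (A_8). A semisimple Lie algebra decomposes uniquely as the direct sum of simple ideals, one per connected component of its Dynkin diagram, so g ≅ A_2 ⊕ A_8 (dimension 8 + 80 = 88).

A_2 (sl(3)) ⊕ A_8 (sl(9))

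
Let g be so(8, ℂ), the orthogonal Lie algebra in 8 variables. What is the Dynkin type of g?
This is so(8) with 8 even, which has dimension 8(8-1)/2 = 28 and rank 8/2 = 4. In the classification of classical Lie algebras, the orthogonal algebra so(2n) in an even number of variables has type D_n; here n = 4, so the Dynkin diagram is a chain of 2 nodes with a fork of two nodes at one end (D_4). Hence the type is D_4.

D_4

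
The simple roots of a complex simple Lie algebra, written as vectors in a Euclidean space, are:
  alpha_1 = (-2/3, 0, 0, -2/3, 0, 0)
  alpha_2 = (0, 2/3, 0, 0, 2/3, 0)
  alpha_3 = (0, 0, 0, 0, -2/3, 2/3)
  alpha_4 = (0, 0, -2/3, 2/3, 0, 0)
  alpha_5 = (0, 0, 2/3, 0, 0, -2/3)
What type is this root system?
Compute the Cartan integers a_ij = 2(alpha_i, alpha_j)/(alpha_j, alpha_j); the resulting 5x5 Cartan matrix is
[[2, 0, 0, -1, 0], [0, 2, -1, 0, 0], [0, -1, 2, 0, -1], [-1, 0, 0, 2, -1], [0, 0, -1, -1, 2]].
All simple roots have the same length, so the diagram is simply laced. The associated Dynkin diagram is a chain of 5 nodes with single edges (A_5), so the type is A_5 (the algebra sl(6)).

A_5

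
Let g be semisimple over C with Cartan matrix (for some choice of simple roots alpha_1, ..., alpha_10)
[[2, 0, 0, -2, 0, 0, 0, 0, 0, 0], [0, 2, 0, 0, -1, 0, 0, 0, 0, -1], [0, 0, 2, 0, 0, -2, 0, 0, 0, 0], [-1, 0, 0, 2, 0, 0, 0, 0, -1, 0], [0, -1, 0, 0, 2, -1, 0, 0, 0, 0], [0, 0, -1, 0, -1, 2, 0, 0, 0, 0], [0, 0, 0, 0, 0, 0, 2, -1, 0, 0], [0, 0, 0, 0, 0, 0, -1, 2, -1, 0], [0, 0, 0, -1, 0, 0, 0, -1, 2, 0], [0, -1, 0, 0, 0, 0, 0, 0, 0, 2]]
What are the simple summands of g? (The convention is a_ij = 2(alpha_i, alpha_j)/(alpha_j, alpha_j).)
C_5 + C_5

The diagram associated to this matrix has two connected components: the simple roots {alpha_2, alpha_3, alpha_5, alpha_6, alpha_10} form a chain of 5 nodes with a double edge at one end; the terminal node there is the unique long simple root (C_5), and {alpha_1, alpha_4, alpha_7, alpha_8, alpha_9} form a chain of 5 nodes with a double edge at one end; the terminal node there is the unique long simple root (C_5). A semisimple Lie algebra decomposes uniquely as the direct sum of simple ideals, one per connected component of its Dynkin diagram, so g ≅ C_5 ⊕ C_5 (dimension 55 + 55 = 110).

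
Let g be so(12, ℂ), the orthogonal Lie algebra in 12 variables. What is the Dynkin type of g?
This is so(12) with 12 even, which has dimension 12(12-1)/2 = 66 and rank 12/2 = 6. In the classification of classical Lie algebras, the orthogonal algebra so(2n) in an even number of variables has type D_n; here n = 6, so the Dynkin diagram is a chain of 4 nodes with a fork of two nodes at one end (D_6). Hence the type is D_6.

type D_6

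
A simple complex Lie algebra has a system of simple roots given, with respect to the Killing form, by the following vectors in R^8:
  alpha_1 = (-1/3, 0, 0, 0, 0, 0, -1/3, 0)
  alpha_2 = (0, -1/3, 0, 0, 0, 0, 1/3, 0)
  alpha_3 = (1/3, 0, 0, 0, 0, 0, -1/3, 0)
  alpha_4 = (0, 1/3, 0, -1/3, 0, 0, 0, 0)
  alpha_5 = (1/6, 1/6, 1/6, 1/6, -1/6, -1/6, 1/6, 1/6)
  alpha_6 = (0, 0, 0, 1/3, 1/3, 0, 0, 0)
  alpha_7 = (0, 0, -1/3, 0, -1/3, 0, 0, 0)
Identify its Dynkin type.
E_7

Compute the Cartan integers a_ij = 2(alpha_i, alpha_j)/(alpha_j, alpha_j); the resulting 7x7 Cartan matrix is
[[2, -1, 0, 0, -1, 0, 0], [-1, 2, -1, -1, 0, 0, 0], [0, -1, 2, 0, 0, 0, 0], [0, -1, 0, 2, 0, -1, 0], [-1, 0, 0, 0, 2, 0, 0], [0, 0, 0, -1, 0, 2, -1], [0, 0, 0, 0, 0, -1, 2]].
All simple roots have the same length, so the diagram is simply laced. The associated Dynkin diagram is a chain of 6 nodes with one extra node attached to the third node from one end (E_7), so the type is E_7.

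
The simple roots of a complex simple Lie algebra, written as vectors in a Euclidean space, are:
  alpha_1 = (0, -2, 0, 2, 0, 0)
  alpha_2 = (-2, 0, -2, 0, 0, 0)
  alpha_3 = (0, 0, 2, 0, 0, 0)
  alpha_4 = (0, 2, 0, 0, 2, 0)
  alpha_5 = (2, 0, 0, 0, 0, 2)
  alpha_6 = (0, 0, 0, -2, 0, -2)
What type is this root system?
B_6

Compute the Cartan integers a_ij = 2(alpha_i, alpha_j)/(alpha_j, alpha_j); the resulting 6x6 Cartan matrix is
[[2, 0, 0, -1, 0, -1], [0, 2, -2, 0, -1, 0], [0, -1, 2, 0, 0, 0], [-1, 0, 0, 2, 0, 0], [0, -1, 0, 0, 2, -1], [-1, 0, 0, 0, -1, 2]].
The roots have two lengths (squared-length ratio 2:1); the short ones are alpha_{3}. The associated Dynkin diagram is a chain of 6 nodes with a double edge at one end; the terminal node there is the unique short simple root (B_6), so the type is B_6 (the algebra so(13)).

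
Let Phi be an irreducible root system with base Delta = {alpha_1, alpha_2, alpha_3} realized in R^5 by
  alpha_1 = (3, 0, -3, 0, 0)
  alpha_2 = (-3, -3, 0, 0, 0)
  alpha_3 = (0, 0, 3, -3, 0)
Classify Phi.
type A_3

Compute the Cartan integers a_ij = 2(alpha_i, alpha_j)/(alpha_j, alpha_j); the resulting 3x3 Cartan matrix is
[[2, -1, -1], [-1, 2, 0], [-1, 0, 2]].
All simple roots have the same length, so the diagram is simply laced. The associated Dynkin diagram is a chain of 3 nodes with single edges (A_3), so the type is A_3 (the algebra sl(4)).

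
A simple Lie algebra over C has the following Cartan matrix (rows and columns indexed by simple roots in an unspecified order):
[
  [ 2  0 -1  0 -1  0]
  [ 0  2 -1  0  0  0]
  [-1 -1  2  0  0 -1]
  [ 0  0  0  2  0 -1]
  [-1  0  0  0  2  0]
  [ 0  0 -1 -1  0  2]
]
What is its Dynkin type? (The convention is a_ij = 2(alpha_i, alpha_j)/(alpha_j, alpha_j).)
The matrix has rank 6 with 2's on the diagonal. Reading the off-diagonal entries as Dynkin edges (a single edge where a_ij = a_ji = -1; a double or triple edge where a_ij * a_ji = 2 or 3), the diagram is a chain of 5 nodes with one extra node attached to the third node from one end (E_6). One simple-root ordering that puts it in standard form is (alpha_5, alpha_2, alpha_1, alpha_3, alpha_6, alpha_4). So the algebra is type E_6.

E_6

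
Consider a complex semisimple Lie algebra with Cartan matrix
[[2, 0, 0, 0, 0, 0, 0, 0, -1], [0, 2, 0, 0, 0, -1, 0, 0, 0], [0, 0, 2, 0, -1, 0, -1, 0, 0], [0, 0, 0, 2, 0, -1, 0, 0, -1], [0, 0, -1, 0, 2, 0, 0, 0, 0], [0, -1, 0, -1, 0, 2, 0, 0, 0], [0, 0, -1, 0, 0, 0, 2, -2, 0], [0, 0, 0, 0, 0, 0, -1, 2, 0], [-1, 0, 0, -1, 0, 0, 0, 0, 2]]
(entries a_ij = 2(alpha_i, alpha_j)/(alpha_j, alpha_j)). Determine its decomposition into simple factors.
The diagram associated to this matrix has two connected components: the simple roots {alpha_1, alpha_2, alpha_4, alpha_6, alpha_9} form a chain of 5 nodes with single edges (A_5), and {alpha_3, alpha_5, alpha_7, alpha_8} form a chain of 4 nodes with a double edge at one end; the terminal node there is the unique short simple root (B_4). A semisimple Lie algebra decomposes uniquely as the direct sum of simple ideals, one per connected component of its Dynkin diagram, so g ≅ A_5 ⊕ B_4 (dimension 35 + 36 = 71).

A5 ⊕ B4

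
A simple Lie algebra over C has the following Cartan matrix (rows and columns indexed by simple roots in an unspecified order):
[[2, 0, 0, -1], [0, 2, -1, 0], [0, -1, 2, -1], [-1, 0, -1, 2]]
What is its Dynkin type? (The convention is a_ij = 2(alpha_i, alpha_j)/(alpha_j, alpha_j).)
A_4 (sl(5))

The matrix has rank 4 with 2's on the diagonal. Reading the off-diagonal entries as Dynkin edges (a single edge where a_ij = a_ji = -1; a double or triple edge where a_ij * a_ji = 2 or 3), the diagram is a chain of 4 nodes with single edges (A_4). One simple-root ordering that puts it in standard form is (alpha_1, alpha_4, alpha_3, alpha_2). So the algebra is type A_4, i.e. sl(5).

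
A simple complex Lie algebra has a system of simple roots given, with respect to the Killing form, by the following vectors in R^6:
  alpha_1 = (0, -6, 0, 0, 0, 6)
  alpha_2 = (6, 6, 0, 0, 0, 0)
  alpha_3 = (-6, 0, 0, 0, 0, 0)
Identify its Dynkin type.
B3

Compute the Cartan integers a_ij = 2(alpha_i, alpha_j)/(alpha_j, alpha_j); the resulting 3x3 Cartan matrix is
[[2, -1, 0], [-1, 2, -2], [0, -1, 2]].
The roots have two lengths (squared-length ratio 2:1); the short ones are alpha_{3}. The associated Dynkin diagram is a chain of 3 nodes with a double edge at one end; the terminal node there is the unique short simple root (B_3), so the type is B_3 (the algebra so(7)).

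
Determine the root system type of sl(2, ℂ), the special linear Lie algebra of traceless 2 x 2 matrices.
This is sl(2), which has dimension 2^2 - 1 = 3 and rank 2 - 1 = 1 (a Cartan subalgebra is the diagonal traceless matrices). In the classification of classical Lie algebras, the special linear algebra sl(n+1) has type A_n; here n = 1, so the Dynkin diagram is a chain of 1 nodes with single edges (A_1). Hence the type is A_1.

A_1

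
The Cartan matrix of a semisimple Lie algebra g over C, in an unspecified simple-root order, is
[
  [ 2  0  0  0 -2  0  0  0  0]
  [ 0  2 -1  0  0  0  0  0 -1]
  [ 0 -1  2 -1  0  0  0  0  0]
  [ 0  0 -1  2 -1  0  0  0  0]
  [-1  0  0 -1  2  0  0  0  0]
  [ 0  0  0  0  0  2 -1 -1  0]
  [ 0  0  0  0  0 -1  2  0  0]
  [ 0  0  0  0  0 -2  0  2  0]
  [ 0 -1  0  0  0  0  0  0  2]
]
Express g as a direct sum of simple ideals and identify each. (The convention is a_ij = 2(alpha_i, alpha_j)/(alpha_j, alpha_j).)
The diagram associated to this matrix has two connected components: the simple roots {alpha_6, alpha_7, alpha_8} form a chain of 3 nodes with a double edge at one end; the terminal node there is the unique long simple root (C_3), and {alpha_1, alpha_2, alpha_3, alpha_4, alpha_5, alpha_9} form a chain of 6 nodes with a double edge at one end; the terminal node there is the unique long simple root (C_6). A semisimple Lie algebra decomposes uniquely as the direct sum of simple ideals, one per connected component of its Dynkin diagram, so g ≅ C_3 ⊕ C_6 (dimension 21 + 78 = 99).

C_3 ⊕ C_6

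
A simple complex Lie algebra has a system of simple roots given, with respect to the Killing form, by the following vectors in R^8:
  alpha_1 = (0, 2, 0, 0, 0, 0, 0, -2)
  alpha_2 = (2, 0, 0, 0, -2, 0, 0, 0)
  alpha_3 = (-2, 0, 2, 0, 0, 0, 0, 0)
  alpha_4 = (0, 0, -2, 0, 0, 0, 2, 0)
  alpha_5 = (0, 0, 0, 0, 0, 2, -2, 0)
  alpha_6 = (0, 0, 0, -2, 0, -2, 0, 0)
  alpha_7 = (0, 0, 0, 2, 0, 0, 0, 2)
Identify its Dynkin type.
Compute the Cartan integers a_ij = 2(alpha_i, alpha_j)/(alpha_j, alpha_j); the resulting 7x7 Cartan matrix is
[[2, 0, 0, 0, 0, 0, -1], [0, 2, -1, 0, 0, 0, 0], [0, -1, 2, -1, 0, 0, 0], [0, 0, -1, 2, -1, 0, 0], [0, 0, 0, -1, 2, -1, 0], [0, 0, 0, 0, -1, 2, -1], [-1, 0, 0, 0, 0, -1, 2]].
All simple roots have the same length, so the diagram is simply laced. The associated Dynkin diagram is a chain of 7 nodes with single edges (A_7), so the type is A_7 (the algebra sl(8)).

A_7 (sl(8))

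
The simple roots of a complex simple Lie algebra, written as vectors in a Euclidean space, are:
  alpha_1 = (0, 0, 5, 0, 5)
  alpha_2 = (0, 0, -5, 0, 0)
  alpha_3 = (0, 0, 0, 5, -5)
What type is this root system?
B_3

Compute the Cartan integers a_ij = 2(alpha_i, alpha_j)/(alpha_j, alpha_j); the resulting 3x3 Cartan matrix is
[[2, -2, -1], [-1, 2, 0], [-1, 0, 2]].
The roots have two lengths (squared-length ratio 2:1); the short ones are alpha_{2}. The associated Dynkin diagram is a chain of 3 nodes with a double edge at one end; the terminal node there is the unique short simple root (B_3), so the type is B_3 (the algebra so(7)).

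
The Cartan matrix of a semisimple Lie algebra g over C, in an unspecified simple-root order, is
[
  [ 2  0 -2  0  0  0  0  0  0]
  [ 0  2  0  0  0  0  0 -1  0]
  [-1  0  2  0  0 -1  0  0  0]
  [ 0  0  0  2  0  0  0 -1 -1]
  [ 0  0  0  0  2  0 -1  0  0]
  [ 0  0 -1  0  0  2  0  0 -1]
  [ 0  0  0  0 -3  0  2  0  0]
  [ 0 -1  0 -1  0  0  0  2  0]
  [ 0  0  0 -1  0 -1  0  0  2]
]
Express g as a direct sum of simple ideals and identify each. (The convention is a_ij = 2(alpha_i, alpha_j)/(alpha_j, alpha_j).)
The diagram associated to this matrix has two connected components: the simple roots {alpha_1, alpha_2, alpha_3, alpha_4, alpha_6, alpha_8, alpha_9} form a chain of 7 nodes with a double edge at one end; the terminal node there is the unique long simple root (C_7), and {alpha_5, alpha_7} form two nodes joined by a triple edge (G_2). A semisimple Lie algebra decomposes uniquely as the direct sum of simple ideals, one per connected component of its Dynkin diagram, so g ≅ C_7 ⊕ G_2 (dimension 105 + 14 = 119).

C_7 + G_2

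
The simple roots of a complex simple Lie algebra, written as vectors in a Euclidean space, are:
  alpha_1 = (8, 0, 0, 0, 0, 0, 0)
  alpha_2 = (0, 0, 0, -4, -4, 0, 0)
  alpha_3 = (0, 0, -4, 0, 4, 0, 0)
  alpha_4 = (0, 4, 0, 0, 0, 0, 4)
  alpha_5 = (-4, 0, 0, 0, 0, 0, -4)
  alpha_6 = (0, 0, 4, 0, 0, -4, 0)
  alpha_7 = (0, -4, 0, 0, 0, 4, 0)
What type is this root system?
Compute the Cartan integers a_ij = 2(alpha_i, alpha_j)/(alpha_j, alpha_j); the resulting 7x7 Cartan matrix is
[[2, 0, 0, 0, -2, 0, 0], [0, 2, -1, 0, 0, 0, 0], [0, -1, 2, 0, 0, -1, 0], [0, 0, 0, 2, -1, 0, -1], [-1, 0, 0, -1, 2, 0, 0], [0, 0, -1, 0, 0, 2, -1], [0, 0, 0, -1, 0, -1, 2]].
The roots have two lengths (squared-length ratio 2:1); the short ones are alpha_{2,3,4,5,6,7}. The associated Dynkin diagram is a chain of 7 nodes with a double edge at one end; the terminal node there is the unique long simple root (C_7), so the type is C_7 (the algebra sp(14)).

C7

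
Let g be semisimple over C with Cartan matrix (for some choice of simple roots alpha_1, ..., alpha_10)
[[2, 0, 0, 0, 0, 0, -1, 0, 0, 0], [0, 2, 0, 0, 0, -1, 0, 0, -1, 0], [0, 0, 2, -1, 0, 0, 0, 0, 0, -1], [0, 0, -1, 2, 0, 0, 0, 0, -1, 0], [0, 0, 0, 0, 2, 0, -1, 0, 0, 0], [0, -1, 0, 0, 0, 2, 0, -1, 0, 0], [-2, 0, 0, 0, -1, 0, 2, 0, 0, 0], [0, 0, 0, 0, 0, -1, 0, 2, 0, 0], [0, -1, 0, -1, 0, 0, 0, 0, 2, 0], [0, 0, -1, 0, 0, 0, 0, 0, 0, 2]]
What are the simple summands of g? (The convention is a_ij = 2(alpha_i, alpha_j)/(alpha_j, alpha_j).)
The diagram associated to this matrix has two connected components: the simple roots {alpha_2, alpha_3, alpha_4, alpha_6, alpha_8, alpha_9, alpha_10} form a chain of 7 nodes with single edges (A_7), and {alpha_1, alpha_5, alpha_7} form a chain of 3 nodes with a double edge at one end; the terminal node there is the unique short simple root (B_3). A semisimple Lie algebra decomposes uniquely as the direct sum of simple ideals, one per connected component of its Dynkin diagram, so g ≅ A_7 ⊕ B_3 (dimension 63 + 21 = 84).

A_7 (sl(8)) + B_3 (so(7))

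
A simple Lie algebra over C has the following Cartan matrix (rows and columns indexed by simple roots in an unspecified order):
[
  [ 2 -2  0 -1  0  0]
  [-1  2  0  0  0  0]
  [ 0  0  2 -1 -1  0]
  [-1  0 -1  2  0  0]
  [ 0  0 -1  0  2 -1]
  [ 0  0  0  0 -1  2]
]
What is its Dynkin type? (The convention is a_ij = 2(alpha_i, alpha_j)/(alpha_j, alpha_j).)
The matrix has rank 6 with 2's on the diagonal. Reading the off-diagonal entries as Dynkin edges (a single edge where a_ij = a_ji = -1; a double or triple edge where a_ij * a_ji = 2 or 3), the diagram is a chain of 6 nodes with a double edge at one end; the terminal node there is the unique short simple root (B_6). One simple-root ordering that puts it in standard form is (alpha_6, alpha_5, alpha_3, alpha_4, alpha_1, alpha_2). So the algebra is type B_6, i.e. so(13).

type B_6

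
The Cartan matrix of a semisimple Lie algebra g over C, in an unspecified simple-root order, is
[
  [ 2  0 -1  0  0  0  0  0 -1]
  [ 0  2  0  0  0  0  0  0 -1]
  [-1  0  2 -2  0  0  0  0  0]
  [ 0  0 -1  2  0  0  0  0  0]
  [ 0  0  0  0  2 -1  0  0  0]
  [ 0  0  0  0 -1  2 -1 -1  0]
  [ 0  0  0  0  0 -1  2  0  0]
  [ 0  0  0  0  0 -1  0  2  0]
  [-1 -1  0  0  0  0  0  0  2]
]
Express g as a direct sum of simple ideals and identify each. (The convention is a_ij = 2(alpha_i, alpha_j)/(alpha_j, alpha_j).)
The diagram associated to this matrix has two connected components: the simple roots {alpha_1, alpha_2, alpha_3, alpha_4, alpha_9} form a chain of 5 nodes with a double edge at one end; the terminal node there is the unique short simple root (B_5), and {alpha_5, alpha_6, alpha_7, alpha_8} form a chain of 2 nodes with a fork of two nodes at one end (D_4). A semisimple Lie algebra decomposes uniquely as the direct sum of simple ideals, one per connected component of its Dynkin diagram, so g ≅ B_5 ⊕ D_4 (dimension 55 + 28 = 83).

B_5 (so(11)) + D_4 (so(8))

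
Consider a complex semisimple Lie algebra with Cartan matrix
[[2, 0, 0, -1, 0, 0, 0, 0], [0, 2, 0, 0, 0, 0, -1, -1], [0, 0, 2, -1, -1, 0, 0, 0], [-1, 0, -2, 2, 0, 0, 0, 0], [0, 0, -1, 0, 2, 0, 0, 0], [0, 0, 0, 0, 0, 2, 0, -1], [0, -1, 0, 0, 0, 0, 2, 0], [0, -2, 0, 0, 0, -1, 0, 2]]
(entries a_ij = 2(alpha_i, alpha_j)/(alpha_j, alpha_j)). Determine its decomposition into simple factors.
F_4 ⊕ F_4

The diagram associated to this matrix has two connected components: the simple roots {alpha_1, alpha_3, alpha_4, alpha_5} form a chain of 4 nodes with a double edge between the middle two (F_4), and {alpha_2, alpha_6, alpha_7, alpha_8} form a chain of 4 nodes with a double edge between the middle two (F_4). A semisimple Lie algebra decomposes uniquely as the direct sum of simple ideals, one per connected component of its Dynkin diagram, so g ≅ F_4 ⊕ F_4 (dimension 52 + 52 = 104).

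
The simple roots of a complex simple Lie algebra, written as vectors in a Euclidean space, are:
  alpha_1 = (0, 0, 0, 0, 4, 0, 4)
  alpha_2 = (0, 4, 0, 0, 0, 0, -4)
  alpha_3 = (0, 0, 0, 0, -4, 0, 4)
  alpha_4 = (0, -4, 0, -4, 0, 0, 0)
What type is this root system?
Compute the Cartan integers a_ij = 2(alpha_i, alpha_j)/(alpha_j, alpha_j); the resulting 4x4 Cartan matrix is
[[2, -1, 0, 0], [-1, 2, -1, -1], [0, -1, 2, 0], [0, -1, 0, 2]].
All simple roots have the same length, so the diagram is simply laced. The associated Dynkin diagram is a chain of 2 nodes with a fork of two nodes at one end (D_4), so the type is D_4 (the algebra so(8)).

D4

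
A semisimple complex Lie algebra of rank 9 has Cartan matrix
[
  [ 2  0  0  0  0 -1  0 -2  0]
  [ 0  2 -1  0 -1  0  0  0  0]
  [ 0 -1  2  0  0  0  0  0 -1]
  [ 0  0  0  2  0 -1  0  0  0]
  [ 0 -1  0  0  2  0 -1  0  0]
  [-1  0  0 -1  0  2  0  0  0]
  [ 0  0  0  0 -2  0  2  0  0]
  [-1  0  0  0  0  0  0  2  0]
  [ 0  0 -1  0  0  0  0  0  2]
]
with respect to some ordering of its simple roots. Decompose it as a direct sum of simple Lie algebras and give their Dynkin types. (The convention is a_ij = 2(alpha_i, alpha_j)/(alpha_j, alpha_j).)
The diagram associated to this matrix has two connected components: the simple roots {alpha_1, alpha_4, alpha_6, alpha_8} form a chain of 4 nodes with a double edge at one end; the terminal node there is the unique short simple root (B_4), and {alpha_2, alpha_3, alpha_5, alpha_7, alpha_9} form a chain of 5 nodes with a double edge at one end; the terminal node there is the unique long simple root (C_5). A semisimple Lie algebra decomposes uniquely as the direct sum of simple ideals, one per connected component of its Dynkin diagram, so g ≅ B_4 ⊕ C_5 (dimension 36 + 55 = 91).

B4 + C5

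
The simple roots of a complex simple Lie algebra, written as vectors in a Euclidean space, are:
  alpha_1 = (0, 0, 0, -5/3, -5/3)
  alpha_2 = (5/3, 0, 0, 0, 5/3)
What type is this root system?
A_2 (sl(3))

Compute the Cartan integers a_ij = 2(alpha_i, alpha_j)/(alpha_j, alpha_j); the resulting 2x2 Cartan matrix is
[[2, -1], [-1, 2]].
All simple roots have the same length, so the diagram is simply laced. The associated Dynkin diagram is a chain of 2 nodes with single edges (A_2), so the type is A_2 (the algebra sl(3)).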